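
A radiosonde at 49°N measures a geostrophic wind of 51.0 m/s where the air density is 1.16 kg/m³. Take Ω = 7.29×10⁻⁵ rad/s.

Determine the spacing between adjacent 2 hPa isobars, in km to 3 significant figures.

30.7 km

Coriolis parameter at 49°N:
f = 2Ω sin φ = 2 × 7.29×10⁻⁵ × sin 49° = 1.10×10⁻⁴ s⁻¹
Geostrophic balance rearranged: |∂P/∂n| = f ρ V_g
|∂P/∂n| = 1.10×10⁻⁴ × 1.16 × 51.0 = 6.51×10⁻³ Pa/m
Isobar spacing: Δn = ΔP/|∂P/∂n| = 200 Pa / 6.51×10⁻³ Pa/m = 30723 m ≈ 30.7 km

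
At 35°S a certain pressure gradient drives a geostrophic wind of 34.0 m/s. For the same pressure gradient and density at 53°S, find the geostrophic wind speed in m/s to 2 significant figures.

With the same pressure gradient and density, V_g ∝ 1/f ∝ 1/sin φ.
V₂ = V₁ · sin φ₁ / sin φ₂ = 34.0 × sin 35° / sin 53°
V₂ = 34.0 × 0.5736/0.7986 = 24 m/s

24 m/s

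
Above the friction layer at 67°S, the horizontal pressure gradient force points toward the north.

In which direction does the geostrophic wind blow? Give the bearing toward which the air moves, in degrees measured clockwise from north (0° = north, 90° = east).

270°

The pressure-gradient force points toward the north (bearing 000°).
Geostrophic balance: in the Southern Hemisphere the Coriolis force deflects motion to the left, so the geostrophic wind blows 90° to the left of the pressure-gradient force (low pressure on the right).
Rotating 000° by 90° counterclockwise gives 270° — the wind blows toward the west.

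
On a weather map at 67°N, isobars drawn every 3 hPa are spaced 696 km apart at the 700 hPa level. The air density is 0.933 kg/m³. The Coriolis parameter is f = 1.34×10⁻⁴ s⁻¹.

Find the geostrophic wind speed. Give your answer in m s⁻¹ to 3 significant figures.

Pressure gradient: |∂P/∂n| = 300 Pa / 696000 m = 4.31×10⁻⁴ Pa/m
Geostrophic balance (pressure-gradient force = Coriolis force):
V_g = (1/(fρ)) |∂P/∂n| = 4.31×10⁻⁴ / (1.34×10⁻⁴ × 0.933) = 3.45 m/s

3.45 m s⁻¹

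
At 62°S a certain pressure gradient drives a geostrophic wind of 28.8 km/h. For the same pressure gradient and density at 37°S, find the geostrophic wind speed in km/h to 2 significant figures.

With the same pressure gradient and density, V_g ∝ 1/f ∝ 1/sin φ.
V₂ = V₁ · sin φ₁ / sin φ₂ = 28.8 × sin 62° / sin 37°
V₂ = 28.8 × 0.8829/0.6018 = 42 km/h

42 km/h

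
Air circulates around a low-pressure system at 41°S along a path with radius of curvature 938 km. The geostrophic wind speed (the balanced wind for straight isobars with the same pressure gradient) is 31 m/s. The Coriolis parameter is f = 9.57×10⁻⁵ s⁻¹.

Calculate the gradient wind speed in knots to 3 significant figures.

47.4 knots

Around a low, centrifugal force acts outward with Coriolis, so pressure-gradient force balances both:
(1/ρ)|∂P/∂n| = fV + V²/R  →  V² + fR·V − fR·V_g = 0
With fR = 9.57×10⁻⁵ × 938×10³ m = 89.8 m/s:
V = [−fR + √((fR)² + 4 fR V_g)]/2 = [−89.8 + √(89.8² + 4×89.8×31)]/2 = 24.4 m/s
Subgeostrophic (V < V_g = 31 m/s), as expected around a low.
Converting: 24.4 m/s × 1.944 = 47.4 knots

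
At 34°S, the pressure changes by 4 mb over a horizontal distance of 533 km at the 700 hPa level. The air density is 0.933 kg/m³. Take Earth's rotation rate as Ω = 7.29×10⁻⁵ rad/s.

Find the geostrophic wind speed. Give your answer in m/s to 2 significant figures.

Coriolis parameter at 34°S:
f = 2Ω sin φ = 2 × 7.29×10⁻⁵ × sin 34° = 8.15×10⁻⁵ s⁻¹
Pressure gradient: |∂P/∂n| = 400 Pa / 533000 m = 7.50×10⁻⁴ Pa/m
Geostrophic balance (pressure-gradient force = Coriolis force):
V_g = (1/(fρ)) |∂P/∂n| = 7.50×10⁻⁴ / (8.15×10⁻⁵ × 0.933) = 9.87 m/s

9.9 m/s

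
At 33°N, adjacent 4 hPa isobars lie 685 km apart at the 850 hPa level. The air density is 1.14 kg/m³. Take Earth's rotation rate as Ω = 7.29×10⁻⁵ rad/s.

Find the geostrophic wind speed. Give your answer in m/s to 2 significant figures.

Coriolis parameter at 33°N:
f = 2Ω sin φ = 2 × 7.29×10⁻⁵ × sin 33° = 7.94×10⁻⁵ s⁻¹
Pressure gradient: |∂P/∂n| = 400 Pa / 685000 m = 5.84×10⁻⁴ Pa/m
Geostrophic balance (pressure-gradient force = Coriolis force):
V_g = (1/(fρ)) |∂P/∂n| = 5.84×10⁻⁴ / (7.94×10⁻⁵ × 1.14) = 6.45 m/s

6.5 m/s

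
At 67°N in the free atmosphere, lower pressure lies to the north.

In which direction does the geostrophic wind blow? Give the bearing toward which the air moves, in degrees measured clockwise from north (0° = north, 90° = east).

090°

The pressure-gradient force points toward the north (bearing 000°).
Geostrophic balance: in the Northern Hemisphere the Coriolis force deflects motion to the right, so the geostrophic wind blows 90° to the right of the pressure-gradient force (low pressure on the left).
Rotating 000° by 90° clockwise gives 090° — the wind blows toward the east.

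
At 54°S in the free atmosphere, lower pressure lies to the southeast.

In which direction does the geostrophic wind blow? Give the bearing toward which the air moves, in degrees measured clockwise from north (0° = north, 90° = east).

The pressure-gradient force points toward the southeast (bearing 135°).
Geostrophic balance: in the Southern Hemisphere the Coriolis force deflects motion to the left, so the geostrophic wind blows 90° to the left of the pressure-gradient force (low pressure on the right).
Rotating 135° by 90° counterclockwise gives 045° — the wind blows toward the northeast.

045°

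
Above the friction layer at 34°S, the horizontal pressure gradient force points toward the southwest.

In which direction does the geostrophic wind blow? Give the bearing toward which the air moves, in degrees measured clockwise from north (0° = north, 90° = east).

The pressure-gradient force points toward the southwest (bearing 225°).
Geostrophic balance: in the Southern Hemisphere the Coriolis force deflects motion to the left, so the geostrophic wind blows 90° to the left of the pressure-gradient force (low pressure on the right).
Rotating 225° by 90° counterclockwise gives 135° — the wind blows toward the southeast.

135°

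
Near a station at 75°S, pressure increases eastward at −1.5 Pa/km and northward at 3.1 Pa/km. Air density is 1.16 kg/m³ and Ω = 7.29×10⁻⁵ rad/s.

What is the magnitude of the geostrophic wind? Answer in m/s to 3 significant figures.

Coriolis parameter at 75°S:
f = 2Ω sin φ = 2 × 7.29×10⁻⁵ × sin 75° = 1.41×10⁻⁴ s⁻¹
In the Southern Hemisphere f is negative: f = −1.41×10⁻⁴ s⁻¹.
Component geostrophic relations (x east, y north):
u_g = −(1/(fρ)) ∂P/∂y,  v_g = (1/(fρ)) ∂P/∂x
u_g = −(3.1×10⁻³)/(−1.41×10⁻⁴ × 1.16) = 19.0 m/s;  v_g = (−1.5×10⁻³)/(−1.41×10⁻⁴ × 1.16) = 9.18 m/s
|V_g| = √(u_g² + v_g²) = 21.1 m/s

21.1 m/s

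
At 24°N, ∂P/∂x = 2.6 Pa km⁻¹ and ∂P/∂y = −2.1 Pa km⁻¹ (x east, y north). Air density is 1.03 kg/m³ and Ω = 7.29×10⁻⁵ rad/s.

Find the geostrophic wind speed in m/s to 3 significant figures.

54.7 m/s

Coriolis parameter at 24°N:
f = 2Ω sin φ = 2 × 7.29×10⁻⁵ × sin 24° = 5.93×10⁻⁵ s⁻¹
Component geostrophic relations (x east, y north):
u_g = −(1/(fρ)) ∂P/∂y,  v_g = (1/(fρ)) ∂P/∂x
u_g = −(−2.1×10⁻³)/(5.93×10⁻⁵ × 1.03) = 34.4 m/s;  v_g = (2.6×10⁻³)/(5.93×10⁻⁵ × 1.03) = 42.6 m/s
|V_g| = √(u_g² + v_g²) = 54.7 m/s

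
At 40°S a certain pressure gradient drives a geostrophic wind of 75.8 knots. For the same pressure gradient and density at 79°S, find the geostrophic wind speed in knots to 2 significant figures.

With the same pressure gradient and density, V_g ∝ 1/f ∝ 1/sin φ.
V₂ = V₁ · sin φ₁ / sin φ₂ = 75.8 × sin 40° / sin 79°
V₂ = 75.8 × 0.6428/0.9816 = 50 knots

50 knots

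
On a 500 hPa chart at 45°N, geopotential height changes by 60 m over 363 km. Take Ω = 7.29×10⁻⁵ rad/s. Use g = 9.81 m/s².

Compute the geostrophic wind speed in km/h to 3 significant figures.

Coriolis parameter at 45°N:
f = 2Ω sin φ = 2 × 7.29×10⁻⁵ × sin 45° = 1.03×10⁻⁴ s⁻¹
Height gradient: |∂Z/∂n| = 60 m / 363000 m = 1.65×10⁻⁴
On a pressure surface, geostrophic balance gives V_g = (g/f)|∂Z/∂n|:
V_g = 9.81 × 1.65×10⁻⁴ / 1.03×10⁻⁴ = 15.7 m/s
Converting: 15.7 m/s × 3.6 = 56.6 km/h

56.6 km/h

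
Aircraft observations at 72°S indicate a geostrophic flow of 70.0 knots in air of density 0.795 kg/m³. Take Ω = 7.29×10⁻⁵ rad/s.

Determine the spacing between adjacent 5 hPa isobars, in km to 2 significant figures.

130 km

Coriolis parameter at 72°S:
f = 2Ω sin φ = 2 × 7.29×10⁻⁵ × sin 72° = 1.39×10⁻⁴ s⁻¹
Wind speed in SI: 70.0 knots = 36.0 m/s
Geostrophic balance rearranged: |∂P/∂n| = f ρ V_g
|∂P/∂n| = 1.39×10⁻⁴ × 0.795 × 36.0 = 3.97×10⁻³ Pa/m
Isobar spacing: Δn = ΔP/|∂P/∂n| = 500 Pa / 3.97×10⁻³ Pa/m = 125951 m ≈ 130 km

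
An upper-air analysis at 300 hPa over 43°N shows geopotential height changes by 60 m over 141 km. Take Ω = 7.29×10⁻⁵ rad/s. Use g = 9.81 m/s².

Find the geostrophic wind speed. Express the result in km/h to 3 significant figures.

Coriolis parameter at 43°N:
f = 2Ω sin φ = 2 × 7.29×10⁻⁵ × sin 43° = 9.94×10⁻⁵ s⁻¹
Height gradient: |∂Z/∂n| = 60 m / 141000 m = 4.26×10⁻⁴
On a pressure surface, geostrophic balance gives V_g = (g/f)|∂Z/∂n|:
V_g = 9.81 × 4.26×10⁻⁴ / 9.94×10⁻⁵ = 42.0 m/s
Converting: 42.0 m/s × 3.6 = 151 km/h

151 km/h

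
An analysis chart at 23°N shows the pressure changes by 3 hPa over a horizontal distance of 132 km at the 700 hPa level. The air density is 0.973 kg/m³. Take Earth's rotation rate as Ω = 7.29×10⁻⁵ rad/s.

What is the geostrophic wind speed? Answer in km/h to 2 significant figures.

150 km/h

Coriolis parameter at 23°N:
f = 2Ω sin φ = 2 × 7.29×10⁻⁵ × sin 23° = 5.70×10⁻⁵ s⁻¹
Pressure gradient: |∂P/∂n| = 300 Pa / 132000 m = 2.27×10⁻³ Pa/m
Geostrophic balance (pressure-gradient force = Coriolis force):
V_g = (1/(fρ)) |∂P/∂n| = 2.27×10⁻³ / (5.70×10⁻⁵ × 0.973) = 41.0 m/s
Converting: 41.0 m/s × 3.6 = 150 km/h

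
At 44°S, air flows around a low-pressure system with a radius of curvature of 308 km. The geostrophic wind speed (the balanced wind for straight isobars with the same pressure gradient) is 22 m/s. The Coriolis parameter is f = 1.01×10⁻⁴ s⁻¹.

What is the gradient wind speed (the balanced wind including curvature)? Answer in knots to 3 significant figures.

28.9 knots

Around a low, centrifugal force acts outward with Coriolis, so pressure-gradient force balances both:
(1/ρ)|∂P/∂n| = fV + V²/R  →  V² + fR·V − fR·V_g = 0
With fR = 1.01×10⁻⁴ × 308×10³ m = 31.1 m/s:
V = [−fR + √((fR)² + 4 fR V_g)]/2 = [−31.1 + √(31.1² + 4×31.1×22)]/2 = 14.9 m/s
Subgeostrophic (V < V_g = 22 m/s), as expected around a low.
Converting: 14.9 m/s × 1.944 = 28.9 knots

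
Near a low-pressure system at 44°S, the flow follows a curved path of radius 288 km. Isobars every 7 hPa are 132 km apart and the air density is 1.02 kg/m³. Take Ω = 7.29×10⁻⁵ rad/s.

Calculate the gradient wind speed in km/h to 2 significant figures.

Coriolis parameter at 44°S:
f = 2Ω sin φ = 2 × 7.29×10⁻⁵ × sin 44° = 1.01×10⁻⁴ s⁻¹
Pressure gradient: |∂P/∂n| = 700 Pa / 132000 m = 5.30×10⁻³ Pa/m
Geostrophic speed: V_g = |∂P/∂n|/(fρ) = 5.30×10⁻³/(1.01×10⁻⁴ × 1.02) = 51.3 m/s
Around a low, centrifugal force acts outward with Coriolis, so pressure-gradient force balances both:
(1/ρ)|∂P/∂n| = fV + V²/R  →  V² + fR·V − fR·V_g = 0
With fR = 1.01×10⁻⁴ × 288×10³ m = 29.2 m/s:
V = [−fR + √((fR)² + 4 fR V_g)]/2 = [−29.2 + √(29.2² + 4×29.2×51.3)]/2 = 26.8 m/s
Subgeostrophic (V < V_g = 51.3 m/s), as expected around a low.
Converting: 26.8 m/s × 3.6 = 96 km/h

96 km/h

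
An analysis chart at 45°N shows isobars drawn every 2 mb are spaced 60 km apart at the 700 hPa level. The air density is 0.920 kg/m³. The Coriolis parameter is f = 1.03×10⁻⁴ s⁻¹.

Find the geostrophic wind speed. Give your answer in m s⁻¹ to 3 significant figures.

35.2 m s⁻¹

Pressure gradient: |∂P/∂n| = 200 Pa / 60000 m = 3.33×10⁻³ Pa/m
Geostrophic balance (pressure-gradient force = Coriolis force):
V_g = (1/(fρ)) |∂P/∂n| = 3.33×10⁻³ / (1.03×10⁻⁴ × 0.920) = 35.2 m/s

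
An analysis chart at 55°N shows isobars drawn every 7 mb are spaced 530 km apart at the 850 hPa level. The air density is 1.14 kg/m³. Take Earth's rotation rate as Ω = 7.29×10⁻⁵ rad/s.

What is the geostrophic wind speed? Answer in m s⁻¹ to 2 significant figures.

Coriolis parameter at 55°N:
f = 2Ω sin φ = 2 × 7.29×10⁻⁵ × sin 55° = 1.19×10⁻⁴ s⁻¹
Pressure gradient: |∂P/∂n| = 700 Pa / 530000 m = 1.32×10⁻³ Pa/m
Geostrophic balance (pressure-gradient force = Coriolis force):
V_g = (1/(fρ)) |∂P/∂n| = 1.32×10⁻³ / (1.19×10⁻⁴ × 1.14) = 9.70 m/s

9.7 m s⁻¹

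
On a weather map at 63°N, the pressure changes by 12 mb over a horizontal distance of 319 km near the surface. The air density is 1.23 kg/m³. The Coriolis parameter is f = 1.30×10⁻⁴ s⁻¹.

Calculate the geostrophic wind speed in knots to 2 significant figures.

Pressure gradient: |∂P/∂n| = 1200 Pa / 319000 m = 3.76×10⁻³ Pa/m
Geostrophic balance (pressure-gradient force = Coriolis force):
V_g = (1/(fρ)) |∂P/∂n| = 3.76×10⁻³ / (1.30×10⁻⁴ × 1.23) = 23.5 m/s
Converting: 23.5 m/s × 1.944 = 46 knots

46 knots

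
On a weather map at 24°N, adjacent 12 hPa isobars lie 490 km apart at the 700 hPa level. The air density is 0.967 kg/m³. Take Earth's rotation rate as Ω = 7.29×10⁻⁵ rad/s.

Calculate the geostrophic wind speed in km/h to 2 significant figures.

150 km/h

Coriolis parameter at 24°N:
f = 2Ω sin φ = 2 × 7.29×10⁻⁵ × sin 24° = 5.93×10⁻⁵ s⁻¹
Pressure gradient: |∂P/∂n| = 1200 Pa / 490000 m = 2.45×10⁻³ Pa/m
Geostrophic balance (pressure-gradient force = Coriolis force):
V_g = (1/(fρ)) |∂P/∂n| = 2.45×10⁻³ / (5.93×10⁻⁵ × 0.967) = 42.7 m/s
Converting: 42.7 m/s × 3.6 = 150 km/h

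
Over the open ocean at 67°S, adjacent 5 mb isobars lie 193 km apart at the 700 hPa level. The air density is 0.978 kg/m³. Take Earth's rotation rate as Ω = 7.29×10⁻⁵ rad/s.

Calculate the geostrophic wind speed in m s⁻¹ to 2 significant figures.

20 m s⁻¹

Coriolis parameter at 67°S:
f = 2Ω sin φ = 2 × 7.29×10⁻⁵ × sin 67° = 1.34×10⁻⁴ s⁻¹
Pressure gradient: |∂P/∂n| = 500 Pa / 193000 m = 2.59×10⁻³ Pa/m
Geostrophic balance (pressure-gradient force = Coriolis force):
V_g = (1/(fρ)) |∂P/∂n| = 2.59×10⁻³ / (1.34×10⁻⁴ × 0.978) = 19.7 m/s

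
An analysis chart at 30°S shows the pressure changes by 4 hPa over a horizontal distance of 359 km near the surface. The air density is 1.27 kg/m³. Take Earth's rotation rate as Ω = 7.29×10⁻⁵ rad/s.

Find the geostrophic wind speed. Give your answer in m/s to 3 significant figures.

Coriolis parameter at 30°S:
f = 2Ω sin φ = 2 × 7.29×10⁻⁵ × sin 30° = 7.29×10⁻⁵ s⁻¹
Pressure gradient: |∂P/∂n| = 400 Pa / 359000 m = 1.11×10⁻³ Pa/m
Geostrophic balance (pressure-gradient force = Coriolis force):
V_g = (1/(fρ)) |∂P/∂n| = 1.11×10⁻³ / (7.29×10⁻⁵ × 1.27) = 12.0 m/s

12.0 m/s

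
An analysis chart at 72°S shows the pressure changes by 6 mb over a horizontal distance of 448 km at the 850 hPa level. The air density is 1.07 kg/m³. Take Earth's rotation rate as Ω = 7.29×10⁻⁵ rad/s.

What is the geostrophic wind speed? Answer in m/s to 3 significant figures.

Coriolis parameter at 72°S:
f = 2Ω sin φ = 2 × 7.29×10⁻⁵ × sin 72° = 1.39×10⁻⁴ s⁻¹
Pressure gradient: |∂P/∂n| = 600 Pa / 448000 m = 1.34×10⁻³ Pa/m
Geostrophic balance (pressure-gradient force = Coriolis force):
V_g = (1/(fρ)) |∂P/∂n| = 1.34×10⁻³ / (1.39×10⁻⁴ × 1.07) = 9.03 m/s

9.03 m/s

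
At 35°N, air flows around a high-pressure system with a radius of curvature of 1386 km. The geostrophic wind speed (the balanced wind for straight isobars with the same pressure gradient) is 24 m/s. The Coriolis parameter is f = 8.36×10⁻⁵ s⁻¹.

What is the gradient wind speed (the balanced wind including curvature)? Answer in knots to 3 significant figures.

66.0 knots

Around a high, pressure-gradient force acts outward with centrifugal, so Coriolis balances both:
fV = (1/ρ)|∂P/∂n| + V²/R  →  V² − fR·V + fR·V_g = 0
With fR = 8.36×10⁻⁵ × 1386×10³ m = 116 m/s:
V = [fR − √((fR)² − 4 fR V_g)]/2 = [116 − √(116² − 4×116×24)]/2 = 33.9 m/s
Supergeostrophic (V > V_g = 24 m/s), as expected around a high.
Converting: 33.9 m/s × 1.944 = 66.0 knots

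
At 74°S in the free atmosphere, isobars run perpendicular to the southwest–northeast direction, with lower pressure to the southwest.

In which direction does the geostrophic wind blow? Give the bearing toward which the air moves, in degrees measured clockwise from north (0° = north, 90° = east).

The pressure-gradient force points toward the southwest (bearing 225°).
Geostrophic balance: in the Southern Hemisphere the Coriolis force deflects motion to the left, so the geostrophic wind blows 90° to the left of the pressure-gradient force (low pressure on the right).
Rotating 225° by 90° counterclockwise gives 135° — the wind blows toward the southeast.

135°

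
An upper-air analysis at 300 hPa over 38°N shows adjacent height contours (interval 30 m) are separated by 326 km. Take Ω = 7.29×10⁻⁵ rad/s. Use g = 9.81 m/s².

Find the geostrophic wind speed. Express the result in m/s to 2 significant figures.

Coriolis parameter at 38°N:
f = 2Ω sin φ = 2 × 7.29×10⁻⁵ × sin 38° = 8.98×10⁻⁵ s⁻¹
Height gradient: |∂Z/∂n| = 30 m / 326000 m = 9.20×10⁻⁵
On a pressure surface, geostrophic balance gives V_g = (g/f)|∂Z/∂n|:
V_g = 9.81 × 9.20×10⁻⁵ / 8.98×10⁻⁵ = 10.1 m/s

10 m/s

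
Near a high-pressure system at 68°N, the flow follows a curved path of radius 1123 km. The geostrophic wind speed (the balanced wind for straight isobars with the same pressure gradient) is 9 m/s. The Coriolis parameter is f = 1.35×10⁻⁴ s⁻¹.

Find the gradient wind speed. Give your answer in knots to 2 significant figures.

Around a high, pressure-gradient force acts outward with centrifugal, so Coriolis balances both:
fV = (1/ρ)|∂P/∂n| + V²/R  →  V² − fR·V + fR·V_g = 0
With fR = 1.35×10⁻⁴ × 1123×10³ m = 152 m/s:
V = [fR − √((fR)² − 4 fR V_g)]/2 = [152 − √(152² − 4×152×9)]/2 = 9.61 m/s
Supergeostrophic (V > V_g = 9 m/s), as expected around a high.
Converting: 9.61 m/s × 1.944 = 19 knots

19 knots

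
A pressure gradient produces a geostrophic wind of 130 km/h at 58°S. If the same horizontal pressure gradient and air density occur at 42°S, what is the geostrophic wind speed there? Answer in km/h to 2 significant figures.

160 km/h

With the same pressure gradient and density, V_g ∝ 1/f ∝ 1/sin φ.
V₂ = V₁ · sin φ₁ / sin φ₂ = 130 × sin 58° / sin 42°
V₂ = 130 × 0.8480/0.6691 = 160 km/h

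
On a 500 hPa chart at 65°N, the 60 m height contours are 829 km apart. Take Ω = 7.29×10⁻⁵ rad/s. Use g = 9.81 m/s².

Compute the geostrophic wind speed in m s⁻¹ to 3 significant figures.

5.37 m s⁻¹

Coriolis parameter at 65°N:
f = 2Ω sin φ = 2 × 7.29×10⁻⁵ × sin 65° = 1.32×10⁻⁴ s⁻¹
Height gradient: |∂Z/∂n| = 60 m / 829000 m = 7.24×10⁻⁵
On a pressure surface, geostrophic balance gives V_g = (g/f)|∂Z/∂n|:
V_g = 9.81 × 7.24×10⁻⁵ / 1.32×10⁻⁴ = 5.37 m/s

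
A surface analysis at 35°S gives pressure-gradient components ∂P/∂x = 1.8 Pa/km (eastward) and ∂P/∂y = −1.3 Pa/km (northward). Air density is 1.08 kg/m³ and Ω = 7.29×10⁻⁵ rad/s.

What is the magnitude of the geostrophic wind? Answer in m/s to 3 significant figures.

Coriolis parameter at 35°S:
f = 2Ω sin φ = 2 × 7.29×10⁻⁵ × sin 35° = 8.36×10⁻⁵ s⁻¹
In the Southern Hemisphere f is negative: f = −8.36×10⁻⁵ s⁻¹.
Component geostrophic relations (x east, y north):
u_g = −(1/(fρ)) ∂P/∂y,  v_g = (1/(fρ)) ∂P/∂x
u_g = −(−1.3×10⁻³)/(−8.36×10⁻⁵ × 1.08) = −14.4 m/s;  v_g = (1.8×10⁻³)/(−8.36×10⁻⁵ × 1.08) = −19.9 m/s
|V_g| = √(u_g² + v_g²) = 24.6 m/s

24.6 m/s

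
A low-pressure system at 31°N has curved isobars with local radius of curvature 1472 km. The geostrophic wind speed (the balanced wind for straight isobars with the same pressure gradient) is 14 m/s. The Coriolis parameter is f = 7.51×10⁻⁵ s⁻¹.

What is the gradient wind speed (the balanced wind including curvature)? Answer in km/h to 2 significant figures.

Around a low, centrifugal force acts outward with Coriolis, so pressure-gradient force balances both:
(1/ρ)|∂P/∂n| = fV + V²/R  →  V² + fR·V − fR·V_g = 0
With fR = 7.51×10⁻⁵ × 1472×10³ m = 111 m/s:
V = [−fR + √((fR)² + 4 fR V_g)]/2 = [−111 + √(111² + 4×111×14)]/2 = 12.6 m/s
Subgeostrophic (V < V_g = 14 m/s), as expected around a low.
Converting: 12.6 m/s × 3.6 = 45 km/h

45 km/h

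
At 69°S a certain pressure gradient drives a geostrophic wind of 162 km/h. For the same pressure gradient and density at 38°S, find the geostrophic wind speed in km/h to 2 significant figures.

With the same pressure gradient and density, V_g ∝ 1/f ∝ 1/sin φ.
V₂ = V₁ · sin φ₁ / sin φ₂ = 162 × sin 69° / sin 38°
V₂ = 162 × 0.9336/0.6157 = 250 km/h

250 km/h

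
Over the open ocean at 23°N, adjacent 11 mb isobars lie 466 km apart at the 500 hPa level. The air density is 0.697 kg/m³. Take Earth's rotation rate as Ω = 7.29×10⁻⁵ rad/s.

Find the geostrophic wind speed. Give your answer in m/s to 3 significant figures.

59.4 m/s

Coriolis parameter at 23°N:
f = 2Ω sin φ = 2 × 7.29×10⁻⁵ × sin 23° = 5.70×10⁻⁵ s⁻¹
Pressure gradient: |∂P/∂n| = 1100 Pa / 466000 m = 2.36×10⁻³ Pa/m
Geostrophic balance (pressure-gradient force = Coriolis force):
V_g = (1/(fρ)) |∂P/∂n| = 2.36×10⁻³ / (5.70×10⁻⁵ × 0.697) = 59.4 m/s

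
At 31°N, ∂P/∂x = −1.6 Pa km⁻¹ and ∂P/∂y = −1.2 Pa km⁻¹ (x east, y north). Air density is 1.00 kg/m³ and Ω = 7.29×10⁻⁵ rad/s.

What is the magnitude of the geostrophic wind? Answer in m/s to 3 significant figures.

26.6 m/s

Coriolis parameter at 31°N:
f = 2Ω sin φ = 2 × 7.29×10⁻⁵ × sin 31° = 7.51×10⁻⁵ s⁻¹
Component geostrophic relations (x east, y north):
u_g = −(1/(fρ)) ∂P/∂y,  v_g = (1/(fρ)) ∂P/∂x
u_g = −(−1.2×10⁻³)/(7.51×10⁻⁵ × 1.00) = 16.0 m/s;  v_g = (−1.6×10⁻³)/(7.51×10⁻⁵ × 1.00) = −21.3 m/s
|V_g| = √(u_g² + v_g²) = 26.6 m/s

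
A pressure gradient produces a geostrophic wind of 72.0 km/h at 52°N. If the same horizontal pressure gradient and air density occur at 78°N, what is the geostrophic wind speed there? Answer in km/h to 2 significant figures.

58 km/h

With the same pressure gradient and density, V_g ∝ 1/f ∝ 1/sin φ.
V₂ = V₁ · sin φ₁ / sin φ₂ = 72.0 × sin 52° / sin 78°
V₂ = 72.0 × 0.7880/0.9781 = 58 km/h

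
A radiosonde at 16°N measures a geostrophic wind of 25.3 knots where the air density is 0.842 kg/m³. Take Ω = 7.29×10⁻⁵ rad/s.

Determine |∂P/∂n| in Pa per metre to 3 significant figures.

4.40×10⁻⁴ Pa/m

Coriolis parameter at 16°N:
f = 2Ω sin φ = 2 × 7.29×10⁻⁵ × sin 16° = 4.02×10⁻⁵ s⁻¹
Wind speed in SI: 25.3 knots = 13.0 m/s
Geostrophic balance rearranged: |∂P/∂n| = f ρ V_g
|∂P/∂n| = 4.02×10⁻⁵ × 0.842 × 13.0 = 4.40×10⁻⁴ Pa/m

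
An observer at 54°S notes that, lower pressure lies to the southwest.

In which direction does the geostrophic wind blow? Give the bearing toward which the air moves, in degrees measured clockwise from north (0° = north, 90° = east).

135°

The pressure-gradient force points toward the southwest (bearing 225°).
Geostrophic balance: in the Southern Hemisphere the Coriolis force deflects motion to the left, so the geostrophic wind blows 90° to the left of the pressure-gradient force (low pressure on the right).
Rotating 225° by 90° counterclockwise gives 135° — the wind blows toward the southeast.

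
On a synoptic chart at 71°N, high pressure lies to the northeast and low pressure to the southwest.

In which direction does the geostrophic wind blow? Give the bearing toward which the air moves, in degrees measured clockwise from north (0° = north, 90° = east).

315°

The pressure-gradient force points toward the southwest (bearing 225°).
Geostrophic balance: in the Northern Hemisphere the Coriolis force deflects motion to the right, so the geostrophic wind blows 90° to the right of the pressure-gradient force (low pressure on the left).
Rotating 225° by 90° clockwise gives 315° — the wind blows toward the northwest.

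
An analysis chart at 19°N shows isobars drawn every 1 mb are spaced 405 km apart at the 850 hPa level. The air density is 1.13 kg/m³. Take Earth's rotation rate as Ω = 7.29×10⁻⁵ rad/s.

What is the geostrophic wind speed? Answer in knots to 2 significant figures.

8.9 knots

Coriolis parameter at 19°N:
f = 2Ω sin φ = 2 × 7.29×10⁻⁵ × sin 19° = 4.75×10⁻⁵ s⁻¹
Pressure gradient: |∂P/∂n| = 100 Pa / 405000 m = 2.47×10⁻⁴ Pa/m
Geostrophic balance (pressure-gradient force = Coriolis force):
V_g = (1/(fρ)) |∂P/∂n| = 2.47×10⁻⁴ / (4.75×10⁻⁵ × 1.13) = 4.60 m/s
Converting: 4.60 m/s × 1.944 = 8.9 knots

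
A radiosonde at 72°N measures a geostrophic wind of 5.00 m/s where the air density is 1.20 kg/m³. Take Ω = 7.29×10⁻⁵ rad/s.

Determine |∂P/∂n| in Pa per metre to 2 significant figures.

8.3×10⁻⁴ Pa/m

Coriolis parameter at 72°N:
f = 2Ω sin φ = 2 × 7.29×10⁻⁵ × sin 72° = 1.39×10⁻⁴ s⁻¹
Geostrophic balance rearranged: |∂P/∂n| = f ρ V_g
|∂P/∂n| = 1.39×10⁻⁴ × 1.20 × 5.00 = 8.32×10⁻⁴ Pa/m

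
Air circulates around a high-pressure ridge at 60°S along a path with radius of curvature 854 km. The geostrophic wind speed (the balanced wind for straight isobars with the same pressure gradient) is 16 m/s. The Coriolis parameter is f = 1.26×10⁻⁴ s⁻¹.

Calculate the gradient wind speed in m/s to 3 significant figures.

Around a high, pressure-gradient force acts outward with centrifugal, so Coriolis balances both:
fV = (1/ρ)|∂P/∂n| + V²/R  →  V² − fR·V + fR·V_g = 0
With fR = 1.26×10⁻⁴ × 854×10³ m = 108 m/s:
V = [fR − √((fR)² − 4 fR V_g)]/2 = [108 − √(108² − 4×108×16)]/2 = 19.6 m/s
Supergeostrophic (V > V_g = 16 m/s), as expected around a high.

19.6 m/s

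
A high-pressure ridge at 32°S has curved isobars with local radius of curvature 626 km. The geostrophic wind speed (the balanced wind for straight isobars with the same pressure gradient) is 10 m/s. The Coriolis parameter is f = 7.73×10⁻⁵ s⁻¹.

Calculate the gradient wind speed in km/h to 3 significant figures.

50.8 km/h

Around a high, pressure-gradient force acts outward with centrifugal, so Coriolis balances both:
fV = (1/ρ)|∂P/∂n| + V²/R  →  V² − fR·V + fR·V_g = 0
With fR = 7.73×10⁻⁵ × 626×10³ m = 48.4 m/s:
V = [fR − √((fR)² − 4 fR V_g)]/2 = [48.4 − √(48.4² − 4×48.4×10)]/2 = 14.1 m/s
Supergeostrophic (V > V_g = 10 m/s), as expected around a high.
Converting: 14.1 m/s × 3.6 = 50.8 km/h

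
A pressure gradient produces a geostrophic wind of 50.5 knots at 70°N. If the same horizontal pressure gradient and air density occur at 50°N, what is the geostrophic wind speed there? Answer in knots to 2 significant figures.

62 knots

With the same pressure gradient and density, V_g ∝ 1/f ∝ 1/sin φ.
V₂ = V₁ · sin φ₁ / sin φ₂ = 50.5 × sin 70° / sin 50°
V₂ = 50.5 × 0.9397/0.7660 = 62 knots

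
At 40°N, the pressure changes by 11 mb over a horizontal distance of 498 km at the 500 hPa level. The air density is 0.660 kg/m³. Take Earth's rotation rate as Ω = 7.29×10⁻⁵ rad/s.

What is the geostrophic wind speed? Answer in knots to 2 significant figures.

Coriolis parameter at 40°N:
f = 2Ω sin φ = 2 × 7.29×10⁻⁵ × sin 40° = 9.37×10⁻⁵ s⁻¹
Pressure gradient: |∂P/∂n| = 1100 Pa / 498000 m = 2.21×10⁻³ Pa/m
Geostrophic balance (pressure-gradient force = Coriolis force):
V_g = (1/(fρ)) |∂P/∂n| = 2.21×10⁻³ / (9.37×10⁻⁵ × 0.660) = 35.7 m/s
Converting: 35.7 m/s × 1.944 = 69 knots

69 knots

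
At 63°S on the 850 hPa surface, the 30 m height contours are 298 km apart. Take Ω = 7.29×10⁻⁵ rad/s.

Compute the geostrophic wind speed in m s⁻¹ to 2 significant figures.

7.6 m s⁻¹

Coriolis parameter at 63°S:
f = 2Ω sin φ = 2 × 7.29×10⁻⁵ × sin 63° = 1.30×10⁻⁴ s⁻¹
Height gradient: |∂Z/∂n| = 30 m / 298000 m = 1.01×10⁻⁴
On a pressure surface, geostrophic balance gives V_g = (g/f)|∂Z/∂n|:
V_g = 9.81 × 1.01×10⁻⁴ / 1.30×10⁻⁴ = 7.60 m/s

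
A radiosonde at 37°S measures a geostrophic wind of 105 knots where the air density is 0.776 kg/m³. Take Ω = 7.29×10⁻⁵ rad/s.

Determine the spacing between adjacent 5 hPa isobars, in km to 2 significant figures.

Coriolis parameter at 37°S:
f = 2Ω sin φ = 2 × 7.29×10⁻⁵ × sin 37° = 8.77×10⁻⁵ s⁻¹
Wind speed in SI: 105 knots = 54.0 m/s
Geostrophic balance rearranged: |∂P/∂n| = f ρ V_g
|∂P/∂n| = 8.77×10⁻⁵ × 0.776 × 54.0 = 3.68×10⁻³ Pa/m
Isobar spacing: Δn = ΔP/|∂P/∂n| = 500 Pa / 3.68×10⁻³ Pa/m = 135944 m ≈ 140 km

140 km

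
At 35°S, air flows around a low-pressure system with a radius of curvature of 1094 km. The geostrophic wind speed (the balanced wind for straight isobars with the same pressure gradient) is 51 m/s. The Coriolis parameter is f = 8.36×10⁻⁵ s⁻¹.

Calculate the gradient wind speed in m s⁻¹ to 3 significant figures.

Around a low, centrifugal force acts outward with Coriolis, so pressure-gradient force balances both:
(1/ρ)|∂P/∂n| = fV + V²/R  →  V² + fR·V − fR·V_g = 0
With fR = 8.36×10⁻⁵ × 1094×10³ m = 91.5 m/s:
V = [−fR + √((fR)² + 4 fR V_g)]/2 = [−91.5 + √(91.5² + 4×91.5×51)]/2 = 36.5 m/s
Subgeostrophic (V < V_g = 51 m/s), as expected around a low.

36.5 m s⁻¹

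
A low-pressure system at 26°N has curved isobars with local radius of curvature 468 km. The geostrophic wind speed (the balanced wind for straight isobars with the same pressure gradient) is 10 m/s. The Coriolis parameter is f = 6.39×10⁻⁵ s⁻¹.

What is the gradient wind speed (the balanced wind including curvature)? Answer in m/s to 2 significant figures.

7.9 m/s

Around a low, centrifugal force acts outward with Coriolis, so pressure-gradient force balances both:
(1/ρ)|∂P/∂n| = fV + V²/R  →  V² + fR·V − fR·V_g = 0
With fR = 6.39×10⁻⁵ × 468×10³ m = 29.9 m/s:
V = [−fR + √((fR)² + 4 fR V_g)]/2 = [−29.9 + √(29.9² + 4×29.9×10)]/2 = 7.91 m/s
Subgeostrophic (V < V_g = 10 m/s), as expected around a low.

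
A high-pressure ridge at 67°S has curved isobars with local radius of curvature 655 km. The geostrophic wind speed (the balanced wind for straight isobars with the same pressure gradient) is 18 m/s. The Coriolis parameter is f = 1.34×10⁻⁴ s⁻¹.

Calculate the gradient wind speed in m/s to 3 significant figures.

Around a high, pressure-gradient force acts outward with centrifugal, so Coriolis balances both:
fV = (1/ρ)|∂P/∂n| + V²/R  →  V² − fR·V + fR·V_g = 0
With fR = 1.34×10⁻⁴ × 655×10³ m = 87.8 m/s:
V = [fR − √((fR)² − 4 fR V_g)]/2 = [87.8 − √(87.8² − 4×87.8×18)]/2 = 25.3 m/s
Supergeostrophic (V > V_g = 18 m/s), as expected around a high.

25.3 m/s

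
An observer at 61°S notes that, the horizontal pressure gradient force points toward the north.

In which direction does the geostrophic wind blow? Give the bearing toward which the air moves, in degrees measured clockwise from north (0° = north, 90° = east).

The pressure-gradient force points toward the north (bearing 000°).
Geostrophic balance: in the Southern Hemisphere the Coriolis force deflects motion to the left, so the geostrophic wind blows 90° to the left of the pressure-gradient force (low pressure on the right).
Rotating 000° by 90° counterclockwise gives 270° — the wind blows toward the west.

270°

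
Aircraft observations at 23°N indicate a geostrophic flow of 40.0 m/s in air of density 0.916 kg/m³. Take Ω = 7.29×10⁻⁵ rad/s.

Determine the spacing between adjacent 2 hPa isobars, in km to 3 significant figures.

Coriolis parameter at 23°N:
f = 2Ω sin φ = 2 × 7.29×10⁻⁵ × sin 23° = 5.70×10⁻⁵ s⁻¹
Geostrophic balance rearranged: |∂P/∂n| = f ρ V_g
|∂P/∂n| = 5.70×10⁻⁵ × 0.916 × 40.0 = 2.09×10⁻³ Pa/m
Isobar spacing: Δn = ΔP/|∂P/∂n| = 200 Pa / 2.09×10⁻³ Pa/m = 95816 m ≈ 95.8 km

95.8 km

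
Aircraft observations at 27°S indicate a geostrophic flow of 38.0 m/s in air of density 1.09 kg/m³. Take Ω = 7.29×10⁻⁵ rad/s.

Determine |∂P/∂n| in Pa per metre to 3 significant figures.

Coriolis parameter at 27°S:
f = 2Ω sin φ = 2 × 7.29×10⁻⁵ × sin 27° = 6.62×10⁻⁵ s⁻¹
Geostrophic balance rearranged: |∂P/∂n| = f ρ V_g
|∂P/∂n| = 6.62×10⁻⁵ × 1.09 × 38.0 = 2.74×10⁻³ Pa/m

2.74×10⁻³ Pa/m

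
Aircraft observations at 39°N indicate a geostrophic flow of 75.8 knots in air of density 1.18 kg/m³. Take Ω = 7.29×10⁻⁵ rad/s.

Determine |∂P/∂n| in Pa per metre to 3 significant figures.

Coriolis parameter at 39°N:
f = 2Ω sin φ = 2 × 7.29×10⁻⁵ × sin 39° = 9.18×10⁻⁵ s⁻¹
Wind speed in SI: 75.8 knots = 39.0 m/s
Geostrophic balance rearranged: |∂P/∂n| = f ρ V_g
|∂P/∂n| = 9.18×10⁻⁵ × 1.18 × 39.0 = 4.22×10⁻³ Pa/m

4.22×10⁻³ Pa/m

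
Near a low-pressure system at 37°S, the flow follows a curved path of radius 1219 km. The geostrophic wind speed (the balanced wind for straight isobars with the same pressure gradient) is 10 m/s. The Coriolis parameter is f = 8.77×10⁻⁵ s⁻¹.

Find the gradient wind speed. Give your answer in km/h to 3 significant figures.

33.1 km/h

Around a low, centrifugal force acts outward with Coriolis, so pressure-gradient force balances both:
(1/ρ)|∂P/∂n| = fV + V²/R  →  V² + fR·V − fR·V_g = 0
With fR = 8.77×10⁻⁵ × 1219×10³ m = 107 m/s:
V = [−fR + √((fR)² + 4 fR V_g)]/2 = [−107 + √(107² + 4×107×10)]/2 = 9.21 m/s
Subgeostrophic (V < V_g = 10 m/s), as expected around a low.
Converting: 9.21 m/s × 3.6 = 33.1 km/h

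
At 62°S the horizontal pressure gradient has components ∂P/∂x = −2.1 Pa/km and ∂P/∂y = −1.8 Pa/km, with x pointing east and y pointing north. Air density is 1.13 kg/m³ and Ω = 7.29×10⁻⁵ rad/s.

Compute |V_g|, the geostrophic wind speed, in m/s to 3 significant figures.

Coriolis parameter at 62°S:
f = 2Ω sin φ = 2 × 7.29×10⁻⁵ × sin 62° = 1.29×10⁻⁴ s⁻¹
In the Southern Hemisphere f is negative: f = −1.29×10⁻⁴ s⁻¹.
Component geostrophic relations (x east, y north):
u_g = −(1/(fρ)) ∂P/∂y,  v_g = (1/(fρ)) ∂P/∂x
u_g = −(−1.8×10⁻³)/(−1.29×10⁻⁴ × 1.13) = −12.4 m/s;  v_g = (−2.1×10⁻³)/(−1.29×10⁻⁴ × 1.13) = 14.4 m/s
|V_g| = √(u_g² + v_g²) = 19.0 m/s

19.0 m/s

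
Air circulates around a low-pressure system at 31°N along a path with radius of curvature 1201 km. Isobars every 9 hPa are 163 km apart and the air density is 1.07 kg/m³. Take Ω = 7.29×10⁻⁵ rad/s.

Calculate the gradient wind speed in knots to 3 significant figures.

88.7 knots

Coriolis parameter at 31°N:
f = 2Ω sin φ = 2 × 7.29×10⁻⁵ × sin 31° = 7.51×10⁻⁵ s⁻¹
Pressure gradient: |∂P/∂n| = 900 Pa / 163000 m = 5.52×10⁻³ Pa/m
Geostrophic speed: V_g = |∂P/∂n|/(fρ) = 5.52×10⁻³/(7.51×10⁻⁵ × 1.07) = 68.7 m/s
Around a low, centrifugal force acts outward with Coriolis, so pressure-gradient force balances both:
(1/ρ)|∂P/∂n| = fV + V²/R  →  V² + fR·V − fR·V_g = 0
With fR = 7.51×10⁻⁵ × 1201×10³ m = 90.2 m/s:
V = [−fR + √((fR)² + 4 fR V_g)]/2 = [−90.2 + √(90.2² + 4×90.2×68.7)]/2 = 45.6 m/s
Subgeostrophic (V < V_g = 68.7 m/s), as expected around a low.
Converting: 45.6 m/s × 1.944 = 88.7 knots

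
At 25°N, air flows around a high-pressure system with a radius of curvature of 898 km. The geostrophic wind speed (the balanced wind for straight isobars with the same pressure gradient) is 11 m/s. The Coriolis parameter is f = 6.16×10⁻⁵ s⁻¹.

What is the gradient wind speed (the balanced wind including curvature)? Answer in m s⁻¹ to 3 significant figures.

15.1 m s⁻¹

Around a high, pressure-gradient force acts outward with centrifugal, so Coriolis balances both:
fV = (1/ρ)|∂P/∂n| + V²/R  →  V² − fR·V + fR·V_g = 0
With fR = 6.16×10⁻⁵ × 898×10³ m = 55.3 m/s:
V = [fR − √((fR)² − 4 fR V_g)]/2 = [55.3 − √(55.3² − 4×55.3×11)]/2 = 15.1 m/s
Supergeostrophic (V > V_g = 11 m/s), as expected around a high.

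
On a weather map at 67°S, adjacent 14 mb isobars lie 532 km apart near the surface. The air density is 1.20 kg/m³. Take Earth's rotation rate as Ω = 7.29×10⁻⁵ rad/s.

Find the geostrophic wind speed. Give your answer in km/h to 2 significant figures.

Coriolis parameter at 67°S:
f = 2Ω sin φ = 2 × 7.29×10⁻⁵ × sin 67° = 1.34×10⁻⁴ s⁻¹
Pressure gradient: |∂P/∂n| = 1400 Pa / 532000 m = 2.63×10⁻³ Pa/m
Geostrophic balance (pressure-gradient force = Coriolis force):
V_g = (1/(fρ)) |∂P/∂n| = 2.63×10⁻³ / (1.34×10⁻⁴ × 1.20) = 16.3 m/s
Converting: 16.3 m/s × 3.6 = 59 km/h

59 km/h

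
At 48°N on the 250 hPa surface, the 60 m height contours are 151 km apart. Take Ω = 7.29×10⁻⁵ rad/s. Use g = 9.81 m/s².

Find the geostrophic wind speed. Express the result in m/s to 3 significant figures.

Coriolis parameter at 48°N:
f = 2Ω sin φ = 2 × 7.29×10⁻⁵ × sin 48° = 1.08×10⁻⁴ s⁻¹
Height gradient: |∂Z/∂n| = 60 m / 151000 m = 3.97×10⁻⁴
On a pressure surface, geostrophic balance gives V_g = (g/f)|∂Z/∂n|:
V_g = 9.81 × 3.97×10⁻⁴ / 1.08×10⁻⁴ = 36.0 m/s

36.0 m/s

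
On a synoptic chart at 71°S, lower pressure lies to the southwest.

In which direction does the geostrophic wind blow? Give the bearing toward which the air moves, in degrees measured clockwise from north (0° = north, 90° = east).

135°

The pressure-gradient force points toward the southwest (bearing 225°).
Geostrophic balance: in the Southern Hemisphere the Coriolis force deflects motion to the left, so the geostrophic wind blows 90° to the left of the pressure-gradient force (low pressure on the right).
Rotating 225° by 90° counterclockwise gives 135° — the wind blows toward the southeast.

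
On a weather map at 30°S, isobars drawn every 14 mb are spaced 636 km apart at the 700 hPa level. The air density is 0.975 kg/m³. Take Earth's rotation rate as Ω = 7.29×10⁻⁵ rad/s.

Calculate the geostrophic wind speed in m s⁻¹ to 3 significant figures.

Coriolis parameter at 30°S:
f = 2Ω sin φ = 2 × 7.29×10⁻⁵ × sin 30° = 7.29×10⁻⁵ s⁻¹
Pressure gradient: |∂P/∂n| = 1400 Pa / 636000 m = 2.20×10⁻³ Pa/m
Geostrophic balance (pressure-gradient force = Coriolis force):
V_g = (1/(fρ)) |∂P/∂n| = 2.20×10⁻³ / (7.29×10⁻⁵ × 0.975) = 31.0 m/s

31.0 m s⁻¹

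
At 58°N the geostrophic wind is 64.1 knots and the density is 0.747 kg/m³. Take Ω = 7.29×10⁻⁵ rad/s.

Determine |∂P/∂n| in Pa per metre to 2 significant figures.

Coriolis parameter at 58°N:
f = 2Ω sin φ = 2 × 7.29×10⁻⁵ × sin 58° = 1.24×10⁻⁴ s⁻¹
Wind speed in SI: 64.1 knots = 33.0 m/s
Geostrophic balance rearranged: |∂P/∂n| = f ρ V_g
|∂P/∂n| = 1.24×10⁻⁴ × 0.747 × 33.0 = 3.05×10⁻³ Pa/m

3.0×10⁻³ Pa/m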